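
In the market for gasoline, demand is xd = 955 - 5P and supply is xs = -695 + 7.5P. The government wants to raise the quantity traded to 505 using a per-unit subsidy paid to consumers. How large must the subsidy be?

Required subsidy s = 70 per unit

At x = 505, invert demand for the buyer price: Pb = (955 − 505)/5 = 90; invert supply for the seller price: Ps = (505 − (-695))/7.5 = 160.
The subsidy must fill the gap: s = Ps − Pb = 160 − 90 = 70.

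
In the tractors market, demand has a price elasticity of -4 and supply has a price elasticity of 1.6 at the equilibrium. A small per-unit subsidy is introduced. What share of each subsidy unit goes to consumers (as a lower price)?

Consumer share = 2/7

For a small subsidy around the equilibrium, the benefit split depends on the relative slopes, which at a point are proportional to the elasticities.
Buyer share = εs/(εs + |εd|) = 1.6/(1.6 + 4) = 2/7; seller share = |εd|/(εs + |εd|) = 5/7.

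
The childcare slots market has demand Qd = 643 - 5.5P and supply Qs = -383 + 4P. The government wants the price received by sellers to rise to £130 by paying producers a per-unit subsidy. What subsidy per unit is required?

At a seller price of 130, quantity supplied is -383 + 4·130 = 137.
Buyers absorb 137 only when they pay Pb with 643 − 5.5·Pb = 137, i.e. Pb = 92.
s = Ps − Pb = 130 − 92 = 38.

Required subsidy s = £38 per unit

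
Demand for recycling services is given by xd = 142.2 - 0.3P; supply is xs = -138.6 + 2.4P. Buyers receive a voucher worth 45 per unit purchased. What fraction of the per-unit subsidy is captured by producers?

Pre-subsidy: 142.2 - 0.3P = -138.6 + 2.4P gives P* = 104, x* = 111.
With the rebate, buyers effectively pay Pb = Ps − 45, where Ps is the price sellers receive.
Demand in terms of Ps becomes xd = 142.2 − 0.3(Ps − 45) = 155.7 - 0.3Ps. Setting this equal to supply: 155.7 - 0.3Ps = -138.6 + 2.4Ps, so Ps = 109.
Buyers pay Pb = 109 − 45 = 64; x' = -138.6 + 2.4·109 = 123.
Buyers' price falls by P* − Pb = 104 − 64 = 40; sellers' price rises by Ps − P* = 109 − 104 = 5.
So producers capture 5/45 = 1/9 of each unit of subsidy.

Producer share = 1/9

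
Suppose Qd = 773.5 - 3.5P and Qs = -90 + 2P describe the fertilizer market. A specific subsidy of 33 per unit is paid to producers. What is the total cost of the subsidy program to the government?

Pre-subsidy: 773.5 - 3.5P = -90 + 2P gives P* = 157, Q* = 224.
With the subsidy, sellers receive Ps = Pb + 33 for each unit, where Pb is the price buyers pay.
Supply in terms of Pb becomes Qs = -90 + 2(Pb + 33) = -24 + 2Pb. Setting this equal to demand: 773.5 - 3.5Pb = -24 + 2Pb, so Pb = 145.
Sellers receive Ps = 145 + 33 = 178; Q' = 773.5 − 3.5·145 = 266.
Government outlay = subsidy × quantity = 33 × 266 = 8778.

Government cost = 8778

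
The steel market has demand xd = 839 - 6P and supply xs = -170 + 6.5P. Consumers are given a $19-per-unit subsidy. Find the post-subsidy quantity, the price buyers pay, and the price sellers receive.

x' = 413.96; buyers pay $70.84; sellers receive $89.84

Pre-subsidy: 839 - 6P = -170 + 6.5P gives P* = 80.72, x* = 354.68.
With the rebate, buyers effectively pay Pb = Ps − 19, where Ps is the price sellers receive.
Demand in terms of Ps becomes xd = 839 − 6(Ps − 19) = 953 - 6Ps. Setting this equal to supply: 953 - 6Ps = -170 + 6.5Ps, so Ps = 89.84.
Buyers pay Pb = 89.84 − 19 = 70.84; x' = -170 + 6.5·89.84 = 413.96.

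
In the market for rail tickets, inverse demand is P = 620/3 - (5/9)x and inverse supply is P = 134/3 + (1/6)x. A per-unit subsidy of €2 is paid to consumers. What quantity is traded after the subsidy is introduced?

Pre-subsidy: 620/3 - (5/9)x = 134/3 + (1/6)x gives x* = 2916/13 and P* = 3200/39.
With the rebate, buyers effectively pay Pb = Ps − 2, where Ps is the price sellers receive.
On the curves, Pb = 620/3 - (5/9)x and Ps = 134/3 + (1/6)x; the wedge Ps − Pb = 2 gives 134/3 + (1/6)x − (620/3 - (5/9)x) = 2, so x' = 2952/13.
Then Pb = 620/3 − (5/9)·(2952/13) = 3140/39 and Ps = 134/3 + (1/6)·(2952/13) = 3218/39.

x' = 2952/13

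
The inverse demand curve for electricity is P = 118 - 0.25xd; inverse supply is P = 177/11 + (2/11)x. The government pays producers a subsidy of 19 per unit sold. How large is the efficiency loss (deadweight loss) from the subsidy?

Deadweight loss = 418

Pre-subsidy: 118 - 0.25x = 177/11 + (2/11)x gives x* = 236 and P* = 59.
With the subsidy, sellers receive Ps = Pb + 19 for each unit, where Pb is the price buyers pay.
On the curves, Pb = 118 - 0.25x and Ps = 177/11 + (2/11)x; the wedge Ps − Pb = 19 gives 177/11 + (2/11)x − (118 - 0.25x) = 19, so x' = 280.
Then Pb = 118 − 0.25·280 = 48 and Ps = 177/11 + (2/11)·280 = 67.
The subsidy expands output by 280 − 236 = 44 past the efficient level; on those units the gap between marginal cost and willingness to pay runs from 0 up to 19.
DWL = ½ × 19 × 44 = 418.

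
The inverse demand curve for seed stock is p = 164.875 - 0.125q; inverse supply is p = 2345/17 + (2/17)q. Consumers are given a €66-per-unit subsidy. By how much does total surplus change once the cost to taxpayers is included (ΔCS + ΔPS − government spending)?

Pre-subsidy: 164.875 - 0.125q = 2345/17 + (2/17)q gives q* = 111 and p* = 151.
With the rebate, buyers effectively pay pb = ps − 66, where ps is the price sellers receive.
On the curves, pb = 164.875 - 0.125q and ps = 2345/17 + (2/17)q; the wedge ps − pb = 66 gives 2345/17 + (2/17)q − (164.875 - 0.125q) = 66, so q' = 383.
Then pb = 164.875 − 0.125·383 = 117 and ps = 2345/17 + (2/17)·383 = 183.
ΔCS = ½(111 + 383)(151 − 117) = 8398; ΔPS = ½(111 + 383)(183 − 151) = 7904.
Government spending = 66 × 383 = 25278.
Net change = 8398 + 7904 − 25278 = -8976. The loss equals the DWL triangle ½·66·272.

Net change in total surplus = -€8976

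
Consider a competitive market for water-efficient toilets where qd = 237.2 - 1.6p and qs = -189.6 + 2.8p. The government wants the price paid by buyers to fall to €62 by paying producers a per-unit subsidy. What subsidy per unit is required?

At a buyer price of 62, quantity demanded is 237.2 − 1.6·62 = 138.
Sellers supply 138 only when they receive ps with -189.6 + 2.8·ps = 138, i.e. ps = 117.
s = ps − pb = 117 − 62 = 55.

Required subsidy s = €55 per unit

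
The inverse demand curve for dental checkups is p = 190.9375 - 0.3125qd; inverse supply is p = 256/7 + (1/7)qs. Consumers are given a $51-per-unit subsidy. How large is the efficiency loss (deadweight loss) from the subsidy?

Deadweight loss = $2856

Pre-subsidy: 190.9375 - 0.3125q = 256/7 + (1/7)q gives q* = 339 and p* = 85.
With the rebate, buyers effectively pay pb = ps − 51, where ps is the price sellers receive.
On the curves, pb = 190.9375 - 0.3125q and ps = 256/7 + (1/7)q; the wedge ps − pb = 51 gives 256/7 + (1/7)q − (190.9375 - 0.3125q) = 51, so q' = 451.
Then pb = 190.9375 − 0.3125·451 = 50 and ps = 256/7 + (1/7)·451 = 101.
The subsidy expands output by 451 − 339 = 112 past the efficient level; on those units the gap between marginal cost and willingness to pay runs from 0 up to 51.
DWL = ½ × 51 × 112 = 2856.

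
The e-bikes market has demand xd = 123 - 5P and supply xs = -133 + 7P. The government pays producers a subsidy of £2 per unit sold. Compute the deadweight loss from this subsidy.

Pre-subsidy: 123 - 5P = -133 + 7P gives P* = 64/3, x* = 49/3.
With the subsidy, sellers receive Ps = Pb + 2 for each unit, where Pb is the price buyers pay.
Supply in terms of Pb becomes xs = -133 + 7(Pb + 2) = -119 + 7Pb. Setting this equal to demand: 123 - 5Pb = -119 + 7Pb, so Pb = 121/6.
Sellers receive Ps = 121/6 + 2 = 133/6; x' = 123 − 5·(121/6) = 133/6.
The subsidy expands output by 133/6 − 49/3 = 35/6 past the efficient level; on those units the gap between marginal cost and willingness to pay runs from 0 up to 2.
DWL = ½ × 2 × 35/6 = 35/6.

Deadweight loss = 35/6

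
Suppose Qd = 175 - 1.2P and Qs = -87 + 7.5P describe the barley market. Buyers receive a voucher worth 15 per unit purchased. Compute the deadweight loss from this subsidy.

Deadweight loss = 3375/29

Pre-subsidy: 175 - 1.2P = -87 + 7.5P gives P* = 2620/87, Q* = 4027/29.
With the rebate, buyers effectively pay Pb = Ps − 15, where Ps is the price sellers receive.
Demand in terms of Ps becomes Qd = 175 − 1.2(Ps − 15) = 193 - 1.2Ps. Setting this equal to supply: 193 - 1.2Ps = -87 + 7.5Ps, so Ps = 2800/87.
Buyers pay Pb = 2800/87 − 15 = 1495/87; Q' = -87 + 7.5·(2800/87) = 4477/29.
The subsidy expands output by 4477/29 − 4027/29 = 450/29 past the efficient level; on those units the gap between marginal cost and willingness to pay runs from 0 up to 15.
DWL = ½ × 15 × 450/29 = 3375/29.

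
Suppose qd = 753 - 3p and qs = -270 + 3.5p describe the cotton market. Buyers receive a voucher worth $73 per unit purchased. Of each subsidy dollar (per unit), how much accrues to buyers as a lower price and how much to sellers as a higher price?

Buyers gain 511/13 per unit; sellers gain 438/13 per unit

Pre-subsidy: 753 - 3p = -270 + 3.5p gives p* = 2046/13, q* = 3651/13.
With the rebate, buyers effectively pay pb = ps − 73, where ps is the price sellers receive.
Demand in terms of ps becomes qd = 753 − 3(ps − 73) = 972 - 3ps. Setting this equal to supply: 972 - 3ps = -270 + 3.5ps, so ps = 2484/13.
Buyers pay pb = 2484/13 − 73 = 1535/13; q' = -270 + 3.5·(2484/13) = 5184/13.
Buyers' price falls by p* − pb = 2046/13 − 1535/13 = 511/13; sellers' price rises by ps − p* = 2484/13 − 2046/13 = 438/13.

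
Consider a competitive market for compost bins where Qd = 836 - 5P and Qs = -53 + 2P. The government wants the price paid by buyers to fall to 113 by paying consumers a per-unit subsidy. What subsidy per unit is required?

Required subsidy s = 49 per unit

At a buyer price of 113, quantity demanded is 836 − 5·113 = 271.
Sellers supply 271 only when they receive Ps with -53 + 2·Ps = 271, i.e. Ps = 162.
s = Ps − Pb = 162 − 113 = 49.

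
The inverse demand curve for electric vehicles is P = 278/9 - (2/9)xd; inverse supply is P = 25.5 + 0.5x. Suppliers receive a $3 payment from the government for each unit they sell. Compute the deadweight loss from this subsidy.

Deadweight loss = 81/13

Pre-subsidy: 278/9 - (2/9)x = 25.5 + 0.5x gives x* = 97/13 and P* = 380/13.
With the subsidy, sellers receive Ps = Pb + 3 for each unit, where Pb is the price buyers pay.
On the curves, Pb = 278/9 - (2/9)x and Ps = 25.5 + 0.5x; the wedge Ps − Pb = 3 gives 25.5 + 0.5x − (278/9 - (2/9)x) = 3, so x' = 151/13.
Then Pb = 278/9 − (2/9)·(151/13) = 368/13 and Ps = 25.5 + 0.5·(151/13) = 407/13.
The subsidy expands output by 151/13 − 97/13 = 54/13 past the efficient level; on those units the gap between marginal cost and willingness to pay runs from 0 up to 3.
DWL = ½ × 3 × 54/13 = 81/13.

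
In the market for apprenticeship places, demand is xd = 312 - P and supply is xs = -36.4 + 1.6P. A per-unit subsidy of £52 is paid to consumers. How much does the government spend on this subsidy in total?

Government cost = £10920

Pre-subsidy: 312 - P = -36.4 + 1.6P gives P* = 134, x* = 178.
With the rebate, buyers effectively pay Pb = Ps − 52, where Ps is the price sellers receive.
Demand in terms of Ps becomes xd = 312 − 1(Ps − 52) = 364 - Ps. Setting this equal to supply: 364 - Ps = -36.4 + 1.6Ps, so Ps = 154.
Buyers pay Pb = 154 − 52 = 102; x' = -36.4 + 1.6·154 = 210.
Government outlay = subsidy × quantity = 52 × 210 = 10920.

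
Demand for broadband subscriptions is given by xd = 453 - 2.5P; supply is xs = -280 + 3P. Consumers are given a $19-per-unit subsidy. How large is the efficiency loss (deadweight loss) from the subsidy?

Deadweight loss = 5415/22

Pre-subsidy: 453 - 2.5P = -280 + 3P gives P* = 1466/11, x* = 1318/11.
With the rebate, buyers effectively pay Pb = Ps − 19, where Ps is the price sellers receive.
Demand in terms of Ps becomes xd = 453 − 2.5(Ps − 19) = 500.5 - 2.5Ps. Setting this equal to supply: 500.5 - 2.5Ps = -280 + 3Ps, so Ps = 1561/11.
Buyers pay Pb = 1561/11 − 19 = 1352/11; x' = -280 + 3·(1561/11) = 1603/11.
The subsidy expands output by 1603/11 − 1318/11 = 285/11 past the efficient level; on those units the gap between marginal cost and willingness to pay runs from 0 up to 19.
DWL = ½ × 19 × 285/11 = 5415/22.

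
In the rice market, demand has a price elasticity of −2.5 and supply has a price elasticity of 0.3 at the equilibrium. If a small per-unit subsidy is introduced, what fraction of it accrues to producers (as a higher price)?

For a small subsidy around the equilibrium, the benefit split depends on the relative slopes, which at a point are proportional to the elasticities.
Buyer share = εs/(εs + |εd|) = 0.3/(0.3 + 2.5) = 3/28; seller share = |εd|/(εs + |εd|) = 25/28.
So producers capture 25/28 of the subsidy.

Producer share = 25/28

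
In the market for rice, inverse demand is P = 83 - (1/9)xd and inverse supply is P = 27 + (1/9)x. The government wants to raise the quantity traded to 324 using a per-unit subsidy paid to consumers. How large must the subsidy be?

At x = 324, from the demand curve buyers pay Pb = 83 − (1/9)·324 = 47; from the supply curve sellers need Ps = 27 + (1/9)·324 = 63.
The subsidy must fill the gap: s = Ps − Pb = 63 − 47 = 16.

Required subsidy s = 16 per unit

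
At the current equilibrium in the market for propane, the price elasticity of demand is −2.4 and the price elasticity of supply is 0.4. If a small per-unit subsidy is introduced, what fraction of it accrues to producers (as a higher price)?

For a small subsidy around the equilibrium, the benefit split depends on the relative slopes, which at a point are proportional to the elasticities.
Buyer share = εs/(εs + |εd|) = 0.4/(0.4 + 2.4) = 1/7; seller share = |εd|/(εs + |εd|) = 6/7.
So producers capture 6/7 of the subsidy.

Producer share = 6/7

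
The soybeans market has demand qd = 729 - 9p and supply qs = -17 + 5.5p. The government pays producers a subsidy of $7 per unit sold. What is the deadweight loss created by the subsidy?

Deadweight loss = 4851/58

Pre-subsidy: 729 - 9p = -17 + 5.5p gives p* = 1492/29, q* = 7713/29.
With the subsidy, sellers receive ps = pb + 7 for each unit, where pb is the price buyers pay.
Supply in terms of pb becomes qs = -17 + 5.5(pb + 7) = 21.5 + 5.5pb. Setting this equal to demand: 729 - 9pb = 21.5 + 5.5pb, so pb = 1415/29.
Sellers receive ps = 1415/29 + 7 = 1618/29; q' = 729 − 9·(1415/29) = 8406/29.
The subsidy expands output by 8406/29 − 7713/29 = 693/29 past the efficient level; on those units the gap between marginal cost and willingness to pay runs from 0 up to 7.
DWL = ½ × 7 × 693/29 = 4851/58.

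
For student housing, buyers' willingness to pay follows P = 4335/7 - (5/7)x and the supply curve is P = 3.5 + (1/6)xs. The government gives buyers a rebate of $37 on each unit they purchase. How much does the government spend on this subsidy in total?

Pre-subsidy: 4335/7 - (5/7)x = 3.5 + (1/6)x gives x* = 699 and P* = 120.
With the rebate, buyers effectively pay Pb = Ps − 37, where Ps is the price sellers receive.
On the curves, Pb = 4335/7 - (5/7)x and Ps = 3.5 + (1/6)x; the wedge Ps − Pb = 37 gives 3.5 + (1/6)x − (4335/7 - (5/7)x) = 37, so x' = 741.
Then Pb = 4335/7 − (5/7)·741 = 90 and Ps = 3.5 + (1/6)·741 = 127.
Government outlay = subsidy × quantity = 37 × 741 = 27417.

Government cost = $27417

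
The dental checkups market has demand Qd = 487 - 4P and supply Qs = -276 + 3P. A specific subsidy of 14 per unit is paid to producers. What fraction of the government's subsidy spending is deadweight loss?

Pre-subsidy: 487 - 4P = -276 + 3P gives P* = 109, Q* = 51.
With the subsidy, sellers receive Ps = Pb + 14 for each unit, where Pb is the price buyers pay.
Supply in terms of Pb becomes Qs = -276 + 3(Pb + 14) = -234 + 3Pb. Setting this equal to demand: 487 - 4Pb = -234 + 3Pb, so Pb = 103.
Sellers receive Ps = 103 + 14 = 117; Q' = 487 − 4·103 = 75.
ΔCS = ½(51 + 75)(109 − 103) = 378; ΔPS = ½(51 + 75)(117 − 109) = 504.
Government spending = 14 × 75 = 1050.
DWL = ½ × 14 × (75 − 51) = 168; fraction = 168 / 1050 = 0.16.

DWL / government spending = 0.16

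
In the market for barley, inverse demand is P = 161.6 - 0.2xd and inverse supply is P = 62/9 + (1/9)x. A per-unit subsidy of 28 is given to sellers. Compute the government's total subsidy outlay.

Government cost = 16444

Pre-subsidy: 161.6 - 0.2x = 62/9 + (1/9)x gives x* = 3481/7 and P* = 435/7.
With the subsidy, sellers receive Ps = Pb + 28 for each unit, where Pb is the price buyers pay.
On the curves, Pb = 161.6 - 0.2x and Ps = 62/9 + (1/9)x; the wedge Ps − Pb = 28 gives 62/9 + (1/9)x − (161.6 - 0.2x) = 28, so x' = 4111/7.
Then Pb = 161.6 − 0.2·(4111/7) = 309/7 and Ps = 62/9 + (1/9)·(4111/7) = 505/7.
Government outlay = subsidy × quantity = 28 × 4111/7 = 16444.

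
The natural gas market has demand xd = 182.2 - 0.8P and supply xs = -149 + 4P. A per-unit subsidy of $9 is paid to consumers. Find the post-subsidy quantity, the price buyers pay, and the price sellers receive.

x' = 133; buyers pay $61.5; sellers receive $70.5

Pre-subsidy: 182.2 - 0.8P = -149 + 4P gives P* = 69, x* = 127.
With the rebate, buyers effectively pay Pb = Ps − 9, where Ps is the price sellers receive.
Demand in terms of Ps becomes xd = 182.2 − 0.8(Ps − 9) = 189.4 - 0.8Ps. Setting this equal to supply: 189.4 - 0.8Ps = -149 + 4Ps, so Ps = 70.5.
Buyers pay Pb = 70.5 − 9 = 61.5; x' = -149 + 4·70.5 = 133.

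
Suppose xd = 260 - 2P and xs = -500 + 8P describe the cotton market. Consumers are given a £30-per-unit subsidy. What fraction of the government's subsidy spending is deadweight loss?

DWL / government spending = 2/13

Pre-subsidy: 260 - 2P = -500 + 8P gives P* = 76, x* = 108.
With the rebate, buyers effectively pay Pb = Ps − 30, where Ps is the price sellers receive.
Demand in terms of Ps becomes xd = 260 − 2(Ps − 30) = 320 - 2Ps. Setting this equal to supply: 320 - 2Ps = -500 + 8Ps, so Ps = 82.
Buyers pay Pb = 82 − 30 = 52; x' = -500 + 8·82 = 156.
ΔCS = ½(108 + 156)(76 − 52) = 3168; ΔPS = ½(108 + 156)(82 − 76) = 792.
Government spending = 30 × 156 = 4680.
DWL = ½ × 30 × (156 − 108) = 720; fraction = 720 / 4680 = 2/13.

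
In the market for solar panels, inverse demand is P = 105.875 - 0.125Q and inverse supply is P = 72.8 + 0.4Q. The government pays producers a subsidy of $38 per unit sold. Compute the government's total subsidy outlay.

Pre-subsidy: 105.875 - 0.125Q = 72.8 + 0.4Q gives Q* = 63 and P* = 98.
With the subsidy, sellers receive Ps = Pb + 38 for each unit, where Pb is the price buyers pay.
On the curves, Pb = 105.875 - 0.125Q and Ps = 72.8 + 0.4Q; the wedge Ps − Pb = 38 gives 72.8 + 0.4Q − (105.875 - 0.125Q) = 38, so Q' = 2843/21.
Then Pb = 105.875 − 0.125·(2843/21) = 1868/21 and Ps = 72.8 + 0.4·(2843/21) = 2666/21.
Government outlay = subsidy × quantity = 38 × 2843/21 = 108034/21.

Government cost = 108034/21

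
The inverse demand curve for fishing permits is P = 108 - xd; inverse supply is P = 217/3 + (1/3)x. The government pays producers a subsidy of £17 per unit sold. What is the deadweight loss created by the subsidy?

Pre-subsidy: 108 - x = 217/3 + (1/3)x gives x* = 26.75 and P* = 81.25.
With the subsidy, sellers receive Ps = Pb + 17 for each unit, where Pb is the price buyers pay.
On the curves, Pb = 108 - x and Ps = 217/3 + (1/3)x; the wedge Ps − Pb = 17 gives 217/3 + (1/3)x − (108 - x) = 17, so x' = 39.5.
Then Pb = 108 − 1·39.5 = 68.5 and Ps = 217/3 + (1/3)·39.5 = 85.5.
The subsidy expands output by 39.5 − 26.75 = 12.75 past the efficient level; on those units the gap between marginal cost and willingness to pay runs from 0 up to 17.
DWL = ½ × 17 × 12.75 = 108.375.

Deadweight loss = £108.375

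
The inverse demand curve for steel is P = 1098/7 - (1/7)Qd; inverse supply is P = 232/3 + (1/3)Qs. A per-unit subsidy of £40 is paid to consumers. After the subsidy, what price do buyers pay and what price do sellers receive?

Buyers pay £121; sellers receive £161

Pre-subsidy: 1098/7 - (1/7)Q = 232/3 + (1/3)Q gives Q* = 167 and P* = 133.
With the rebate, buyers effectively pay Pb = Ps − 40, where Ps is the price sellers receive.
On the curves, Pb = 1098/7 - (1/7)Q and Ps = 232/3 + (1/3)Q; the wedge Ps − Pb = 40 gives 232/3 + (1/3)Q − (1098/7 - (1/7)Q) = 40, so Q' = 251.
Then Pb = 1098/7 − (1/7)·251 = 121 and Ps = 232/3 + (1/3)·251 = 161.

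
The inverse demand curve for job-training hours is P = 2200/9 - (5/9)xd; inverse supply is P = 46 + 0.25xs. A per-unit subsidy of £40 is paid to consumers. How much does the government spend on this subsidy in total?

Pre-subsidy: 2200/9 - (5/9)x = 46 + 0.25x gives x* = 7144/29 and P* = 3120/29.
With the rebate, buyers effectively pay Pb = Ps − 40, where Ps is the price sellers receive.
On the curves, Pb = 2200/9 - (5/9)x and Ps = 46 + 0.25x; the wedge Ps − Pb = 40 gives 46 + 0.25x − (2200/9 - (5/9)x) = 40, so x' = 296.
Then Pb = 2200/9 − (5/9)·296 = 80 and Ps = 46 + 0.25·296 = 120.
Government outlay = subsidy × quantity = 40 × 296 = 11840.

Government cost = £11840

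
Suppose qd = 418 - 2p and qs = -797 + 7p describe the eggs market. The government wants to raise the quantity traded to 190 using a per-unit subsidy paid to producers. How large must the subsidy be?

Required subsidy s = 27 per unit

At q = 190, invert demand for the buyer price: pb = (418 − 190)/2 = 114; invert supply for the seller price: ps = (190 − (-797))/7 = 141.
The subsidy must fill the gap: s = ps − pb = 141 − 114 = 27.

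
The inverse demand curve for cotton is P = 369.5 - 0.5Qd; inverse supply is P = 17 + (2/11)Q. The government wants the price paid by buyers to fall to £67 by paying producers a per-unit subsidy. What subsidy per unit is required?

At a buyer price of 67, quantity demanded is 739 − 2·67 = 605.
Sellers supply 605 only when they receive Ps = 17 + (2/11)·605 = 127.
s = Ps − Pb = 127 − 67 = 60.

Required subsidy s = £60 per unit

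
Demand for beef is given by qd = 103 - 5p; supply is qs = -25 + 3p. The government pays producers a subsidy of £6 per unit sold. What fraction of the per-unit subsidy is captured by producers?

Pre-subsidy: 103 - 5p = -25 + 3p gives p* = 16, q* = 23.
With the subsidy, sellers receive ps = pb + 6 for each unit, where pb is the price buyers pay.
Supply in terms of pb becomes qs = -25 + 3(pb + 6) = -7 + 3pb. Setting this equal to demand: 103 - 5pb = -7 + 3pb, so pb = 13.75.
Sellers receive ps = 13.75 + 6 = 19.75; q' = 103 − 5·13.75 = 34.25.
Buyers' price falls by p* − pb = 16 − 13.75 = 2.25; sellers' price rises by ps − p* = 19.75 − 16 = 3.75.
So producers capture 3.75/6 = 0.625 of each unit of subsidy.

Producer share = 0.625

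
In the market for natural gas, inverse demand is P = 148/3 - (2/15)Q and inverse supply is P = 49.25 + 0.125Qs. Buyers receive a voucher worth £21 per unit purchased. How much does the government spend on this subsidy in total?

Government cost = 53130/31

Pre-subsidy: 148/3 - (2/15)Q = 49.25 + 0.125Q gives Q* = 10/31 and P* = 1528/31.
With the rebate, buyers effectively pay Pb = Ps − 21, where Ps is the price sellers receive.
On the curves, Pb = 148/3 - (2/15)Q and Ps = 49.25 + 0.125Q; the wedge Ps − Pb = 21 gives 49.25 + 0.125Q − (148/3 - (2/15)Q) = 21, so Q' = 2530/31.
Then Pb = 148/3 − (2/15)·(2530/31) = 1192/31 and Ps = 49.25 + 0.125·(2530/31) = 1843/31.
Government outlay = subsidy × quantity = 21 × 2530/31 = 53130/31.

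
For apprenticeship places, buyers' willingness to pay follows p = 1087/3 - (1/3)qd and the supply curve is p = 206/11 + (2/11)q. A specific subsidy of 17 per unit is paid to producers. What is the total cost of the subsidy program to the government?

Pre-subsidy: 1087/3 - (1/3)q = 206/11 + (2/11)q gives q* = 667 and p* = 140.
With the subsidy, sellers receive ps = pb + 17 for each unit, where pb is the price buyers pay.
On the curves, pb = 1087/3 - (1/3)q and ps = 206/11 + (2/11)q; the wedge ps − pb = 17 gives 206/11 + (2/11)q − (1087/3 - (1/3)q) = 17, so q' = 700.
Then pb = 1087/3 − (1/3)·700 = 129 and ps = 206/11 + (2/11)·700 = 146.
Government outlay = subsidy × quantity = 17 × 700 = 11900.

Government cost = 11900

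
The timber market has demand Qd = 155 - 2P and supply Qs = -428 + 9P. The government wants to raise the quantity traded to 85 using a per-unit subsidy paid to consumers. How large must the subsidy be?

At Q = 85, invert demand for the buyer price: Pb = (155 − 85)/2 = 35; invert supply for the seller price: Ps = (85 − (-428))/9 = 57.
The subsidy must fill the gap: s = Ps − Pb = 57 − 35 = 22.

Required subsidy s = 22 per unit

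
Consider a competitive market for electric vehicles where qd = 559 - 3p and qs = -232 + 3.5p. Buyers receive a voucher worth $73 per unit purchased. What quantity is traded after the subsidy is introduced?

q' = 4054/13

Pre-subsidy: 559 - 3p = -232 + 3.5p gives p* = 1582/13, q* = 2521/13.
With the rebate, buyers effectively pay pb = ps − 73, where ps is the price sellers receive.
Demand in terms of ps becomes qd = 559 − 3(ps − 73) = 778 - 3ps. Setting this equal to supply: 778 - 3ps = -232 + 3.5ps, so ps = 2020/13.
Buyers pay pb = 2020/13 − 73 = 1071/13; q' = -232 + 3.5·(2020/13) = 4054/13.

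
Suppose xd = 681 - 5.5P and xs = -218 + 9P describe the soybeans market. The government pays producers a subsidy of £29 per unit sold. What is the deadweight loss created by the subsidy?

Deadweight loss = £1435.5

Pre-subsidy: 681 - 5.5P = -218 + 9P gives P* = 62, x* = 340.
With the subsidy, sellers receive Ps = Pb + 29 for each unit, where Pb is the price buyers pay.
Supply in terms of Pb becomes xs = -218 + 9(Pb + 29) = 43 + 9Pb. Setting this equal to demand: 681 - 5.5Pb = 43 + 9Pb, so Pb = 44.
Sellers receive Ps = 44 + 29 = 73; x' = 681 − 5.5·44 = 439.
The subsidy expands output by 439 − 340 = 99 past the efficient level; on those units the gap between marginal cost and willingness to pay runs from 0 up to 29.
DWL = ½ × 29 × 99 = 1435.5.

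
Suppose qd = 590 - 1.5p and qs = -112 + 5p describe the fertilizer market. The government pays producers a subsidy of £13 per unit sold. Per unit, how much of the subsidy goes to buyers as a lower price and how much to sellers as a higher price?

Pre-subsidy: 590 - 1.5p = -112 + 5p gives p* = 108, q* = 428.
With the subsidy, sellers receive ps = pb + 13 for each unit, where pb is the price buyers pay.
Supply in terms of pb becomes qs = -112 + 5(pb + 13) = -47 + 5pb. Setting this equal to demand: 590 - 1.5pb = -47 + 5pb, so pb = 98.
Sellers receive ps = 98 + 13 = 111; q' = 590 − 1.5·98 = 443.
Buyers' price falls by p* − pb = 108 − 98 = 10; sellers' price rises by ps − p* = 111 − 108 = 3.

Buyers gain £10 per unit; sellers gain £3 per unit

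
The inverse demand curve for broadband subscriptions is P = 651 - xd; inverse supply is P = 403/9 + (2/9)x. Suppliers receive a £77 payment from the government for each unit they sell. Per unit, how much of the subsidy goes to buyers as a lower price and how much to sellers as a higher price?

Pre-subsidy: 651 - x = 403/9 + (2/9)x gives x* = 496 and P* = 155.
With the subsidy, sellers receive Ps = Pb + 77 for each unit, where Pb is the price buyers pay.
On the curves, Pb = 651 - x and Ps = 403/9 + (2/9)x; the wedge Ps − Pb = 77 gives 403/9 + (2/9)x − (651 - x) = 77, so x' = 559.
Then Pb = 651 − 1·559 = 92 and Ps = 403/9 + (2/9)·559 = 169.
Buyers' price falls by P* − Pb = 155 − 92 = 63; sellers' price rises by Ps − P* = 169 − 155 = 14.

Buyers gain £63 per unit; sellers gain £14 per unit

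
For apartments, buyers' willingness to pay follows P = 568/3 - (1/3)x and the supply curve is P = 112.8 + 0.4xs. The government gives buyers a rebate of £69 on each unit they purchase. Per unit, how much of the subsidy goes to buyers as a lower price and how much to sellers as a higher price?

Pre-subsidy: 568/3 - (1/3)x = 112.8 + 0.4x gives x* = 1148/11 and P* = 1700/11.
With the rebate, buyers effectively pay Pb = Ps − 69, where Ps is the price sellers receive.
On the curves, Pb = 568/3 - (1/3)x and Ps = 112.8 + 0.4x; the wedge Ps − Pb = 69 gives 112.8 + 0.4x − (568/3 - (1/3)x) = 69, so x' = 2183/11.
Then Pb = 568/3 − (1/3)·(2183/11) = 1355/11 and Ps = 112.8 + 0.4·(2183/11) = 2114/11.
Buyers' price falls by P* − Pb = 1700/11 − 1355/11 = 345/11; sellers' price rises by Ps − P* = 2114/11 − 1700/11 = 414/11.

Buyers gain 345/11 per unit; sellers gain 414/11 per unit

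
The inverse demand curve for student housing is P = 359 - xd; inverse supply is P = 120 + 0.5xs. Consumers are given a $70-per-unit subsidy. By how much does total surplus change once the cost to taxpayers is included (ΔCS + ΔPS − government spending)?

Net change in total surplus = -4900/3

Pre-subsidy: 359 - x = 120 + 0.5x gives x* = 478/3 and P* = 599/3.
With the rebate, buyers effectively pay Pb = Ps − 70, where Ps is the price sellers receive.
On the curves, Pb = 359 - x and Ps = 120 + 0.5x; the wedge Ps − Pb = 70 gives 120 + 0.5x − (359 - x) = 70, so x' = 206.
Then Pb = 359 − 1·206 = 153 and Ps = 120 + 0.5·206 = 223.
ΔCS = ½(478/3 + 206)(599/3 − 153) = 76720/9; ΔPS = ½(478/3 + 206)(223 − 599/3) = 38360/9.
Government spending = 70 × 206 = 14420.
Net change = 76720/9 + 38360/9 − 14420 = -4900/3. The loss equals the DWL triangle ½·70·140/3.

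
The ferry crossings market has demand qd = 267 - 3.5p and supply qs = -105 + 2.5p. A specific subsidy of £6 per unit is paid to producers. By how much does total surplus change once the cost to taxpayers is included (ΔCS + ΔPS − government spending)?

Pre-subsidy: 267 - 3.5p = -105 + 2.5p gives p* = 62, q* = 50.
With the subsidy, sellers receive ps = pb + 6 for each unit, where pb is the price buyers pay.
Supply in terms of pb becomes qs = -105 + 2.5(pb + 6) = -90 + 2.5pb. Setting this equal to demand: 267 - 3.5pb = -90 + 2.5pb, so pb = 59.5.
Sellers receive ps = 59.5 + 6 = 65.5; q' = 267 − 3.5·59.5 = 58.75.
ΔCS = ½(50 + 58.75)(62 − 59.5) = 135.9375; ΔPS = ½(50 + 58.75)(65.5 − 62) = 190.3125.
Government spending = 6 × 58.75 = 352.5.
Net change = 135.9375 + 190.3125 − 352.5 = -26.25. The loss equals the DWL triangle ½·6·8.75.

Net change in total surplus = -£26.25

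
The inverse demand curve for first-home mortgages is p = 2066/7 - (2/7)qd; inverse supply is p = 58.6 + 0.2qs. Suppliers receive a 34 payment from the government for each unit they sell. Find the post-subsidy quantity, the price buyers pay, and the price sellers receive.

q' = 557; buyers pay 136; sellers receive 170

Pre-subsidy: 2066/7 - (2/7)q = 58.6 + 0.2q gives q* = 487 and p* = 156.
With the subsidy, sellers receive ps = pb + 34 for each unit, where pb is the price buyers pay.
On the curves, pb = 2066/7 - (2/7)q and ps = 58.6 + 0.2q; the wedge ps − pb = 34 gives 58.6 + 0.2q − (2066/7 - (2/7)q) = 34, so q' = 557.
Then pb = 2066/7 − (2/7)·557 = 136 and ps = 58.6 + 0.2·557 = 170.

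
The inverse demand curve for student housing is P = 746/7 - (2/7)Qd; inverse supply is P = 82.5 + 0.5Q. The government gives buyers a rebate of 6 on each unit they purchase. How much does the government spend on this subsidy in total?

Pre-subsidy: 746/7 - (2/7)Q = 82.5 + 0.5Q gives Q* = 337/11 and P* = 1076/11.
With the rebate, buyers effectively pay Pb = Ps − 6, where Ps is the price sellers receive.
On the curves, Pb = 746/7 - (2/7)Q and Ps = 82.5 + 0.5Q; the wedge Ps − Pb = 6 gives 82.5 + 0.5Q − (746/7 - (2/7)Q) = 6, so Q' = 421/11.
Then Pb = 746/7 − (2/7)·(421/11) = 1052/11 and Ps = 82.5 + 0.5·(421/11) = 1118/11.
Government outlay = subsidy × quantity = 6 × 421/11 = 2526/11.

Government cost = 2526/11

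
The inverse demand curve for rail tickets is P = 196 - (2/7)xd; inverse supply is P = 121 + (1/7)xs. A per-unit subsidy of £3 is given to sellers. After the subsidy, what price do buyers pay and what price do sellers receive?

Buyers pay £144; sellers receive £147

Pre-subsidy: 196 - (2/7)x = 121 + (1/7)x gives x* = 175 and P* = 146.
With the subsidy, sellers receive Ps = Pb + 3 for each unit, where Pb is the price buyers pay.
On the curves, Pb = 196 - (2/7)x and Ps = 121 + (1/7)x; the wedge Ps − Pb = 3 gives 121 + (1/7)x − (196 - (2/7)x) = 3, so x' = 182.
Then Pb = 196 − (2/7)·182 = 144 and Ps = 121 + (1/7)·182 = 147.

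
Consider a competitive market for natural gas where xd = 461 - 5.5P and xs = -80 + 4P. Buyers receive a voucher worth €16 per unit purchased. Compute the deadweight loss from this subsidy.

Pre-subsidy: 461 - 5.5P = -80 + 4P gives P* = 1082/19, x* = 2808/19.
With the rebate, buyers effectively pay Pb = Ps − 16, where Ps is the price sellers receive.
Demand in terms of Ps becomes xd = 461 − 5.5(Ps − 16) = 549 - 5.5Ps. Setting this equal to supply: 549 - 5.5Ps = -80 + 4Ps, so Ps = 1258/19.
Buyers pay Pb = 1258/19 − 16 = 954/19; x' = -80 + 4·(1258/19) = 3512/19.
The subsidy expands output by 3512/19 − 2808/19 = 704/19 past the efficient level; on those units the gap between marginal cost and willingness to pay runs from 0 up to 16.
DWL = ½ × 16 × 704/19 = 5632/19.

Deadweight loss = 5632/19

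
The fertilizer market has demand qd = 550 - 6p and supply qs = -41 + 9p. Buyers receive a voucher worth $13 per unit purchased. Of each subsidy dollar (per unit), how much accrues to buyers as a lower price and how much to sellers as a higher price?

Pre-subsidy: 550 - 6p = -41 + 9p gives p* = 39.4, q* = 313.6.
With the rebate, buyers effectively pay pb = ps − 13, where ps is the price sellers receive.
Demand in terms of ps becomes qd = 550 − 6(ps − 13) = 628 - 6ps. Setting this equal to supply: 628 - 6ps = -41 + 9ps, so ps = 44.6.
Buyers pay pb = 44.6 − 13 = 31.6; q' = -41 + 9·44.6 = 360.4.
Buyers' price falls by p* − pb = 39.4 − 31.6 = 7.8; sellers' price rises by ps − p* = 44.6 − 39.4 = 5.2.

Buyers gain $7.8 per unit; sellers gain $5.2 per unit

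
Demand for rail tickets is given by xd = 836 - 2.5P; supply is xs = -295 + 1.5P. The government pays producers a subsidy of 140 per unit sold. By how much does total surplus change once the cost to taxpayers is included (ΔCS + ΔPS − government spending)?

Net change in total surplus = -9187.5

Pre-subsidy: 836 - 2.5P = -295 + 1.5P gives P* = 282.75, x* = 129.125.
With the subsidy, sellers receive Ps = Pb + 140 for each unit, where Pb is the price buyers pay.
Supply in terms of Pb becomes xs = -295 + 1.5(Pb + 140) = -85 + 1.5Pb. Setting this equal to demand: 836 - 2.5Pb = -85 + 1.5Pb, so Pb = 230.25.
Sellers receive Ps = 230.25 + 140 = 370.25; x' = 836 − 2.5·230.25 = 260.375.
ΔCS = ½(129.125 + 260.375)(282.75 − 230.25) = 10224.375; ΔPS = ½(129.125 + 260.375)(370.25 − 282.75) = 17040.625.
Government spending = 140 × 260.375 = 36452.5.
Net change = 10224.375 + 17040.625 − 36452.5 = -9187.5. The loss equals the DWL triangle ½·140·131.25.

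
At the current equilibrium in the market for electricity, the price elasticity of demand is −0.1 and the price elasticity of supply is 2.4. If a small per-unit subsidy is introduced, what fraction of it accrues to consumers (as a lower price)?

Consumer share = 0.96

For a small subsidy around the equilibrium, the benefit split depends on the relative slopes, which at a point are proportional to the elasticities.
Buyer share = εs/(εs + |εd|) = 2.4/(2.4 + 0.1) = 0.96; seller share = |εd|/(εs + |εd|) = 0.04.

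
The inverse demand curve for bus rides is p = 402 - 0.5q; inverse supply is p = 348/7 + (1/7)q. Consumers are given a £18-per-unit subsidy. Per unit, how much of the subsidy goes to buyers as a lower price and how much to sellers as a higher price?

Pre-subsidy: 402 - 0.5q = 348/7 + (1/7)q gives q* = 548 and p* = 128.
With the rebate, buyers effectively pay pb = ps − 18, where ps is the price sellers receive.
On the curves, pb = 402 - 0.5q and ps = 348/7 + (1/7)q; the wedge ps − pb = 18 gives 348/7 + (1/7)q − (402 - 0.5q) = 18, so q' = 576.
Then pb = 402 − 0.5·576 = 114 and ps = 348/7 + (1/7)·576 = 132.
Buyers' price falls by p* − pb = 128 − 114 = 14; sellers' price rises by ps − p* = 132 − 128 = 4.

Buyers gain £14 per unit; sellers gain £4 per unit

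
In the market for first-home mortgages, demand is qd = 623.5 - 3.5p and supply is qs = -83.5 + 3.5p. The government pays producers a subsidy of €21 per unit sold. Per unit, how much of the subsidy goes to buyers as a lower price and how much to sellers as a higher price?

Pre-subsidy: 623.5 - 3.5p = -83.5 + 3.5p gives p* = 101, q* = 270.
With the subsidy, sellers receive ps = pb + 21 for each unit, where pb is the price buyers pay.
Supply in terms of pb becomes qs = -83.5 + 3.5(pb + 21) = -10 + 3.5pb. Setting this equal to demand: 623.5 - 3.5pb = -10 + 3.5pb, so pb = 90.5.
Sellers receive ps = 90.5 + 21 = 111.5; q' = 623.5 − 3.5·90.5 = 306.75.
Buyers' price falls by p* − pb = 101 − 90.5 = 10.5; sellers' price rises by ps − p* = 111.5 − 101 = 10.5.

Buyers gain €10.5 per unit; sellers gain €10.5 per unit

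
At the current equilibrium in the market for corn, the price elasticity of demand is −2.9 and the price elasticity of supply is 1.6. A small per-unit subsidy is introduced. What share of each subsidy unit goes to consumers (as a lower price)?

Consumer share = 16/45

For a small subsidy around the equilibrium, the benefit split depends on the relative slopes, which at a point are proportional to the elasticities.
Buyer share = εs/(εs + |εd|) = 1.6/(1.6 + 2.9) = 16/45; seller share = |εd|/(εs + |εd|) = 29/45.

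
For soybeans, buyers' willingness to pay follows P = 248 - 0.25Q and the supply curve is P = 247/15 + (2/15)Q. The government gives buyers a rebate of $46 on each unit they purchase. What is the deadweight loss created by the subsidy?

Deadweight loss = $2760

Pre-subsidy: 248 - 0.25Q = 247/15 + (2/15)Q gives Q* = 604 and P* = 97.
With the rebate, buyers effectively pay Pb = Ps − 46, where Ps is the price sellers receive.
On the curves, Pb = 248 - 0.25Q and Ps = 247/15 + (2/15)Q; the wedge Ps − Pb = 46 gives 247/15 + (2/15)Q − (248 - 0.25Q) = 46, so Q' = 724.
Then Pb = 248 − 0.25·724 = 67 and Ps = 247/15 + (2/15)·724 = 113.
The subsidy expands output by 724 − 604 = 120 past the efficient level; on those units the gap between marginal cost and willingness to pay runs from 0 up to 46.
DWL = ½ × 46 × 120 = 2760.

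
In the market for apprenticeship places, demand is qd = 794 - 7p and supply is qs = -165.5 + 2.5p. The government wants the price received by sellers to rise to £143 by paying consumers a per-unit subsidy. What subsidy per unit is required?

At a seller price of 143, quantity supplied is -165.5 + 2.5·143 = 192.
Buyers absorb 192 only when they pay pb with 794 − 7·pb = 192, i.e. pb = 86.
s = ps − pb = 143 − 86 = 57.

Required subsidy s = £57 per unit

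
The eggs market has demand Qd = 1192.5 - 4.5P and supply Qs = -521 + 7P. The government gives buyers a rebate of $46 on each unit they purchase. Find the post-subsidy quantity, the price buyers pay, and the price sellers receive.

Q' = 648; buyers pay $121; sellers receive $167

Pre-subsidy: 1192.5 - 4.5P = -521 + 7P gives P* = 149, Q* = 522.
With the rebate, buyers effectively pay Pb = Ps − 46, where Ps is the price sellers receive.
Demand in terms of Ps becomes Qd = 1192.5 − 4.5(Ps − 46) = 1399.5 - 4.5Ps. Setting this equal to supply: 1399.5 - 4.5Ps = -521 + 7Ps, so Ps = 167.
Buyers pay Pb = 167 − 46 = 121; Q' = -521 + 7·167 = 648.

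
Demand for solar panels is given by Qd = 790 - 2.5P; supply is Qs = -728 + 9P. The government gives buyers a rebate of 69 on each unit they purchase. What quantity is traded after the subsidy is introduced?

Pre-subsidy: 790 - 2.5P = -728 + 9P gives P* = 132, Q* = 460.
With the rebate, buyers effectively pay Pb = Ps − 69, where Ps is the price sellers receive.
Demand in terms of Ps becomes Qd = 790 − 2.5(Ps − 69) = 962.5 - 2.5Ps. Setting this equal to supply: 962.5 - 2.5Ps = -728 + 9Ps, so Ps = 147.
Buyers pay Pb = 147 − 69 = 78; Q' = -728 + 9·147 = 595.

Q' = 595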